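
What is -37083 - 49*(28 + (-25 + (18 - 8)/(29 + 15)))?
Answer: -819305/22 ≈ -37241.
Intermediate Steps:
-37083 - 49*(28 + (-25 + (18 - 8)/(29 + 15))) = -37083 - 49*(28 + (-25 + 10/44)) = -37083 - 49*(28 + (-25 + 10*(1/44))) = -37083 - 49*(28 + (-25 + 5/22)) = -37083 - 49*(28 - 545/22) = -37083 - 49*71/22 = -37083 - 3479/22 = -819305/22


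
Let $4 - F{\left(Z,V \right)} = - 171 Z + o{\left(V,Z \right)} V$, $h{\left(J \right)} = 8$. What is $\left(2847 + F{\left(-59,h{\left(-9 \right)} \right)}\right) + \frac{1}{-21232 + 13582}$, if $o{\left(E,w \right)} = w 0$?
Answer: $- \frac{55370701}{7650} \approx -7238.0$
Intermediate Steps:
$o{\left(E,w \right)} = 0$
$F{\left(Z,V \right)} = 4 + 171 Z$ ($F{\left(Z,V \right)} = 4 - \left(- 171 Z + 0 V\right) = 4 - \left(- 171 Z + 0\right) = 4 - - 171 Z = 4 + 171 Z$)
$\left(2847 + F{\left(-59,h{\left(-9 \right)} \right)}\right) + \frac{1}{-21232 + 13582} = \left(2847 + \left(4 + 171 \left(-59\right)\right)\right) + \frac{1}{-21232 + 13582} = \left(2847 + \left(4 - 10089\right)\right) + \frac{1}{-7650} = \left(2847 - 10085\right) - \frac{1}{7650} = -7238 - \frac{1}{7650} = - \frac{55370701}{7650}$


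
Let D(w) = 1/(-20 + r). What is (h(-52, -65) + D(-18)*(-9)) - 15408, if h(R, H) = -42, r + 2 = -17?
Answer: -200847/13 ≈ -15450.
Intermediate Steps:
r = -19 (r = -2 - 17 = -19)
D(w) = -1/39 (D(w) = 1/(-20 - 19) = 1/(-39) = -1/39)
(h(-52, -65) + D(-18)*(-9)) - 15408 = (-42 - 1/39*(-9)) - 15408 = (-42 + 3/13) - 15408 = -543/13 - 15408 = -200847/13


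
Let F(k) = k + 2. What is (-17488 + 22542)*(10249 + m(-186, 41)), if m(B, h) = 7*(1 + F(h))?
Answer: 53355078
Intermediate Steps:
F(k) = 2 + k
m(B, h) = 21 + 7*h (m(B, h) = 7*(1 + (2 + h)) = 7*(3 + h) = 21 + 7*h)
(-17488 + 22542)*(10249 + m(-186, 41)) = (-17488 + 22542)*(10249 + (21 + 7*41)) = 5054*(10249 + (21 + 287)) = 5054*(10249 + 308) = 5054*10557 = 53355078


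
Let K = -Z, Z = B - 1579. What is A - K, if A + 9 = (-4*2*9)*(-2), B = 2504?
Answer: 1060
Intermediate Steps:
Z = 925 (Z = 2504 - 1579 = 925)
A = 135 (A = -9 + (-4*2*9)*(-2) = -9 - 8*9*(-2) = -9 - 72*(-2) = -9 + 144 = 135)
K = -925 (K = -1*925 = -925)
A - K = 135 - 1*(-925) = 135 + 925 = 1060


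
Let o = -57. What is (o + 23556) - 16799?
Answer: 6700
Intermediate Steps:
(o + 23556) - 16799 = (-57 + 23556) - 16799 = 23499 - 16799 = 6700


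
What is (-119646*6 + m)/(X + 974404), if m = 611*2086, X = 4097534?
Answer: 278335/2535969 ≈ 0.10975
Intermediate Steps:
m = 1274546
(-119646*6 + m)/(X + 974404) = (-119646*6 + 1274546)/(4097534 + 974404) = (-717876 + 1274546)/5071938 = 556670*(1/5071938) = 278335/2535969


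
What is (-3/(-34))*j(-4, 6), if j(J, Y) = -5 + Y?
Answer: 3/34 ≈ 0.088235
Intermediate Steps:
(-3/(-34))*j(-4, 6) = (-3/(-34))*(-5 + 6) = -3*(-1/34)*1 = (3/34)*1 = 3/34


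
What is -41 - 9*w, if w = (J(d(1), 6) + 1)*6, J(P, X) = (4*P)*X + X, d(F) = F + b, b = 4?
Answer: -6899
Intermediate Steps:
d(F) = 4 + F (d(F) = F + 4 = 4 + F)
J(P, X) = X + 4*P*X (J(P, X) = 4*P*X + X = X + 4*P*X)
w = 762 (w = (6*(1 + 4*(4 + 1)) + 1)*6 = (6*(1 + 4*5) + 1)*6 = (6*(1 + 20) + 1)*6 = (6*21 + 1)*6 = (126 + 1)*6 = 127*6 = 762)
-41 - 9*w = -41 - 9*762 = -41 - 6858 = -6899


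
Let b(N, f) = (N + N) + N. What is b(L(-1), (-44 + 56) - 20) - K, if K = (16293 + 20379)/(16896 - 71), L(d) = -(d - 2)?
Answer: 114753/16825 ≈ 6.8204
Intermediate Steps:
L(d) = 2 - d (L(d) = -(-2 + d) = 2 - d)
b(N, f) = 3*N (b(N, f) = 2*N + N = 3*N)
K = 36672/16825 ≈ 2.1796
b(L(-1), (-44 + 56) - 20) - K = 3*(2 - 1*(-1)) - 1*36672/16825 = 3*(2 + 1) - 36672/16825 = 3*3 - 36672/16825 = 9 - 36672/16825 = 114753/16825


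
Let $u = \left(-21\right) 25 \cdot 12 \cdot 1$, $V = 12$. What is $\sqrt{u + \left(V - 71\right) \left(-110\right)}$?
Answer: $\sqrt{190} \approx 13.784$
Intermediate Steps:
$u = -6300$ ($u = \left(-525\right) 12 = -6300$)
$\sqrt{u + \left(V - 71\right) \left(-110\right)} = \sqrt{-6300 + \left(12 - 71\right) \left(-110\right)} = \sqrt{-6300 - -6490} = \sqrt{-6300 + 6490} = \sqrt{190}$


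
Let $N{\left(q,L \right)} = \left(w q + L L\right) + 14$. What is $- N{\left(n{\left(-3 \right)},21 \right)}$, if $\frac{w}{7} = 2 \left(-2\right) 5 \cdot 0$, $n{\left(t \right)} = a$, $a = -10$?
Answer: $-455$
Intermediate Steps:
$n{\left(t \right)} = -10$
$w = 0$ ($w = 7 \cdot 2 \left(-2\right) 5 \cdot 0 = 7 \left(-4\right) 5 \cdot 0 = 7 \left(\left(-20\right) 0\right) = 7 \cdot 0 = 0$)
$N{\left(q,L \right)} = 14 + L^{2}$ ($N{\left(q,L \right)} = \left(0 q + L L\right) + 14 = \left(0 + L^{2}\right) + 14 = L^{2} + 14 = 14 + L^{2}$)
$- N{\left(n{\left(-3 \right)},21 \right)} = - (14 + 21^{2}) = - (14 + 441) = \left(-1\right) 455 = -455$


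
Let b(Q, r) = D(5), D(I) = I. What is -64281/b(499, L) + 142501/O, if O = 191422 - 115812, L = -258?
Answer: -971914781/75610 ≈ -12854.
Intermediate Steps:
O = 75610
b(Q, r) = 5
-64281/b(499, L) + 142501/O = -64281/5 + 142501/75610 = -971914781/75610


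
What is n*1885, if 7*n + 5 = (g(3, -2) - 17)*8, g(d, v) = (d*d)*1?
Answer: -130065/7 ≈ -18581.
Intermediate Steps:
g(d, v) = d² (g(d, v) = d²*1 = d²)
n = -69/7 (n = -5/7 + ((3² - 17)*8)/7 = -5/7 + ((9 - 17)*8)/7 = -5/7 + (-8*8)/7 = -5/7 + (⅐)*(-64) = -5/7 - 64/7 = -69/7 ≈ -9.8571)
n*1885 = -69/7*1885 = -130065/7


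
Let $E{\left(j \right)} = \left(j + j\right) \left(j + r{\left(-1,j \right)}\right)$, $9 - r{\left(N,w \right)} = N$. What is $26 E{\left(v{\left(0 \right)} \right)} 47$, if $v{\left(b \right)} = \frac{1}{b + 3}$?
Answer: $\frac{75764}{9} \approx 8418.2$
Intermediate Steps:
$v{\left(b \right)} = \frac{1}{3 + b}$
$r{\left(N,w \right)} = 9 - N$
$E{\left(j \right)} = 2 j \left(10 + j\right)$ ($E{\left(j \right)} = \left(j + j\right) \left(j + \left(9 - -1\right)\right) = 2 j \left(j + \left(9 + 1\right)\right) = 2 j \left(j + 10\right) = 2 j \left(10 + j\right)$)
$26 E{\left(v{\left(0 \right)} \right)} 47 = 26 \frac{2 \left(10 + \frac{1}{3 + 0}\right)}{3 + 0} \cdot 47 = 26 \frac{2 \left(10 + \frac{1}{3}\right)}{3} \cdot 47 = 26 \cdot 2 \cdot \frac{1}{3} \left(10 + \frac{1}{3}\right) 47 = 26 \cdot 2 \cdot \frac{1}{3} \cdot \frac{31}{3} \cdot 47 = 26 \cdot \frac{62}{9} \cdot 47 = \frac{1612}{9} \cdot 47 = \frac{75764}{9}$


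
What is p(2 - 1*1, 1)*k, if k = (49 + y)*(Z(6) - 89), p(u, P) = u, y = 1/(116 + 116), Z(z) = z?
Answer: -943627/232 ≈ -4067.4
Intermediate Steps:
y = 1/232 ≈ 0.0043103
k = -943627/232 (k = (49 + 1/232)*(6 - 89) = (11369/232)*(-83) = -943627/232 ≈ -4067.4)
p(2 - 1*1, 1)*k = (2 - 1*1)*(-943627/232) = (2 - 1)*(-943627/232) = 1*(-943627/232) = -943627/232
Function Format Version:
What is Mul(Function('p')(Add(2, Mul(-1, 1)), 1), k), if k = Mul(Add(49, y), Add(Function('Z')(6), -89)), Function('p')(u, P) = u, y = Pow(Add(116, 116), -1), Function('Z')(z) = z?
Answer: Rational(-943627, 232) ≈ -4067.4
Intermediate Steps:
y = Rational(1, 232) (y = Pow(232, -1) = Rational(1, 232) ≈ 0.0043103)
k = Rational(-943627, 232) (k = Mul(Add(49, Rational(1, 232)), Add(6, -89)) = Mul(Rational(11369, 232), -83) = Rational(-943627, 232) ≈ -4067.4)
Mul(Function('p')(Add(2, Mul(-1, 1)), 1), k) = Mul(Add(2, Mul(-1, 1)), Rational(-943627, 232)) = Mul(Add(2, -1), Rational(-943627, 232)) = Mul(1, Rational(-943627, 232)) = Rational(-943627, 232)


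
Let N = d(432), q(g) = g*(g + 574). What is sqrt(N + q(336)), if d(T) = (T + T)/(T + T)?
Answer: sqrt(305761) ≈ 552.96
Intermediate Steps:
q(g) = g*(574 + g)
d(T) = 1 (d(T) = (2*T)/((2*T)) = (2*T)*(1/(2*T)) = 1)
N = 1
sqrt(N + q(336)) = sqrt(1 + 336*(574 + 336)) = sqrt(1 + 336*910) = sqrt(1 + 305760) = sqrt(305761)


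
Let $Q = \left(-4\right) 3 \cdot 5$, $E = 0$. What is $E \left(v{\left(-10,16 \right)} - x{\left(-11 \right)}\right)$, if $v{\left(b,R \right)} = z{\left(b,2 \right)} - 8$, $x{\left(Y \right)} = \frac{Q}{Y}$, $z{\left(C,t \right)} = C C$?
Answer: $0$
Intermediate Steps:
$z{\left(C,t \right)} = C^{2}$
$Q = -60$ ($Q = \left(-12\right) 5 = -60$)
$x{\left(Y \right)} = - \frac{60}{Y}$
$v{\left(b,R \right)} = -8 + b^{2}$ ($v{\left(b,R \right)} = b^{2} - 8 = -8 + b^{2}$)
$E \left(v{\left(-10,16 \right)} - x{\left(-11 \right)}\right) = 0 \left(\left(-8 + \left(-10\right)^{2}\right) - - \frac{60}{-11}\right) = 0 \left(\left(-8 + 100\right) - \left(-60\right) \left(- \frac{1}{11}\right)\right) = 0 \left(92 - \frac{60}{11}\right) = 0 \cdot \frac{952}{11} = 0$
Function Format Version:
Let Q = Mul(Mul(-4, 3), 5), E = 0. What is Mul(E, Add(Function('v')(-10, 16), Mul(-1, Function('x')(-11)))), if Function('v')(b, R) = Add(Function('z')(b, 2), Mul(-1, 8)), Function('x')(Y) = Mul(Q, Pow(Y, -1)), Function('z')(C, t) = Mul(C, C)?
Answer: 0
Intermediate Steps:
Function('z')(C, t) = Pow(C, 2)
Q = -60 (Q = Mul(-12, 5) = -60)
Function('x')(Y) = Mul(-60, Pow(Y, -1))
Function('v')(b, R) = Add(-8, Pow(b, 2)) (Function('v')(b, R) = Add(Pow(b, 2), Mul(-1, 8)) = Add(Pow(b, 2), -8) = Add(-8, Pow(b, 2)))
Mul(E, Add(Function('v')(-10, 16), Mul(-1, Function('x')(-11)))) = Mul(0, Add(Add(-8, Pow(-10, 2)), Mul(-1, Mul(-60, Pow(-11, -1))))) = Mul(0, Add(Add(-8, 100), Mul(-1, Mul(-60, Rational(-1, 11))))) = Mul(0, Add(92, Mul(-1, Rational(60, 11)))) = Mul(0, Add(92, Rational(-60, 11))) = Mul(0, Rational(952, 11)) = 0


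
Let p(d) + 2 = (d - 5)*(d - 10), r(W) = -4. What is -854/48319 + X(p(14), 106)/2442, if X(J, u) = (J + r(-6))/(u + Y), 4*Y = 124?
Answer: -47376591/2694219121 ≈ -0.017585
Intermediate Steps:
Y = 31 (Y = (1/4)*124 = 31)
p(d) = -2 + (-10 + d)*(-5 + d) (p(d) = -2 + (d - 5)*(d - 10) = -2 + (-5 + d)*(-10 + d) = -2 + (-10 + d)*(-5 + d))
X(J, u) = (-4 + J)/(31 + u) (X(J, u) = (J - 4)/(u + 31) = (-4 + J)/(31 + u))
-854/48319 + X(p(14), 106)/2442 = -854/48319 + ((-4 + (48 + 14**2 - 15*14))/(31 + 106))/2442 = -854*1/48319 + ((-4 + (48 + 196 - 210))/137)*(1/2442) = -854/48319 + ((-4 + 34)/137)*(1/2442) = -854/48319 + ((1/137)*30)*(1/2442) = -854/48319 + (30/137)*(1/2442) = -854/48319 + 5/55759 = -47376591/2694219121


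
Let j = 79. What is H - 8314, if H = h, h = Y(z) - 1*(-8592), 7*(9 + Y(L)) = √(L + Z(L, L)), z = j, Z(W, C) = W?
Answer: 269 + √158/7 ≈ 270.80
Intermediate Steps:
z = 79
Y(L) = -9 + √2*√L/7 (Y(L) = -9 + √(L + L)/7 = -9 + √(2*L)/7 = -9 + (√2*√L)/7 = -9 + √2*√L/7)
h = 8583 + √158/7 (h = (-9 + √2*√79/7) - 1*(-8592) = (-9 + √158/7) + 8592 = 8583 + √158/7 ≈ 8584.8)
H = 8583 + √158/7 ≈ 8584.8
H - 8314 = (8583 + √158/7) - 8314 = 269 + √158/7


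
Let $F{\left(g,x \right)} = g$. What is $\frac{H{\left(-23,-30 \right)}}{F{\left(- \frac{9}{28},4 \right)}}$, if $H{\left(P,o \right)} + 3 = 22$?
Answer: $- \frac{532}{9} \approx -59.111$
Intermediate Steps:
$H{\left(P,o \right)} = 19$ ($H{\left(P,o \right)} = -3 + 22 = 19$)
$\frac{H{\left(-23,-30 \right)}}{F{\left(- \frac{9}{28},4 \right)}} = \frac{19}{\left(-9\right) \frac{1}{28}} = \frac{19}{- \frac{9}{28}} = 19 \left(- \frac{28}{9}\right) = - \frac{532}{9}$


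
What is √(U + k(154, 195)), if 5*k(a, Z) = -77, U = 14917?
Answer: 2*√93135/5 ≈ 122.07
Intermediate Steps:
k(a, Z) = -77/5 (k(a, Z) = (⅕)*(-77) = -77/5)
√(U + k(154, 195)) = √(14917 - 77/5) = √(74508/5) = 2*√93135/5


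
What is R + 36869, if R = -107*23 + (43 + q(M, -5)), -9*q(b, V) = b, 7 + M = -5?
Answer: 103357/3 ≈ 34452.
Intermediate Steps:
M = -12 (M = -7 - 5 = -12)
q(b, V) = -b/9
R = -7250/3 (R = -107*23 + (43 - ⅑*(-12)) = -2461 + (43 + 4/3) = -2461 + 133/3 = -7250/3 ≈ -2416.7)
R + 36869 = -7250/3 + 36869 = 103357/3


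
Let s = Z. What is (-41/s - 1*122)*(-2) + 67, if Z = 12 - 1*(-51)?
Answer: 19675/63 ≈ 312.30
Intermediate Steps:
Z = 63 (Z = 12 + 51 = 63)
s = 63
(-41/s - 1*122)*(-2) + 67 = (-41/63 - 1*122)*(-2) + 67 = (-41*1/63 - 122)*(-2) + 67 = (-41/63 - 122)*(-2) + 67 = -7727/63*(-2) + 67 = 15454/63 + 67 = 19675/63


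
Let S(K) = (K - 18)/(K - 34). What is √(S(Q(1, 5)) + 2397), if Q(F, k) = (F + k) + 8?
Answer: √59930/5 ≈ 48.961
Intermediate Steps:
Q(F, k) = 8 + F + k
S(K) = (-18 + K)/(-34 + K)
√(S(Q(1, 5)) + 2397) = √((-18 + (8 + 1 + 5))/(-34 + (8 + 1 + 5)) + 2397) = √((-18 + 14)/(-34 + 14) + 2397) = √(-4/(-20) + 2397) = √(-1/20*(-4) + 2397) = √(⅕ + 2397) = √(11986/5) = √59930/5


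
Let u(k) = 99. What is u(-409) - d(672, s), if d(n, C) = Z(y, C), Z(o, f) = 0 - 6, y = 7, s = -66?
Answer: 105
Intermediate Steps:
Z(o, f) = -6
d(n, C) = -6
u(-409) - d(672, s) = 99 - 1*(-6) = 99 + 6 = 105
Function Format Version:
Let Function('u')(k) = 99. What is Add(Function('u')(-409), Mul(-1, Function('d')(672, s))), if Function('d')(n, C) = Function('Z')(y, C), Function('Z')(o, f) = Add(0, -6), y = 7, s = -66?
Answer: 105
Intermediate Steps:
Function('Z')(o, f) = -6
Function('d')(n, C) = -6
Add(Function('u')(-409), Mul(-1, Function('d')(672, s))) = Add(99, Mul(-1, -6)) = Add(99, 6) = 105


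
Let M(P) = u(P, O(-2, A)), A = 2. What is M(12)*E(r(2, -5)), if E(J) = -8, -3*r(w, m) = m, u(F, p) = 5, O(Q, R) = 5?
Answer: -40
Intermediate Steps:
r(w, m) = -m/3
M(P) = 5
M(12)*E(r(2, -5)) = 5*(-8) = -40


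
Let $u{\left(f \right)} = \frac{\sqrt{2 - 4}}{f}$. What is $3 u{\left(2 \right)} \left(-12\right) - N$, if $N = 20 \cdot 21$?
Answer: $-420 - 18 i \sqrt{2} \approx -420.0 - 25.456 i$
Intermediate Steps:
$N = 420$
$u{\left(f \right)} = \frac{i \sqrt{2}}{f}$ ($u{\left(f \right)} = \frac{\sqrt{-2}}{f} = \frac{i \sqrt{2}}{f}$)
$3 u{\left(2 \right)} \left(-12\right) - N = 3 \frac{i \sqrt{2}}{2} \left(-12\right) - 420 = \frac{3 i \sqrt{2}}{2} \left(-12\right) - 420 = - 18 i \sqrt{2} - 420 = -420 - 18 i \sqrt{2}$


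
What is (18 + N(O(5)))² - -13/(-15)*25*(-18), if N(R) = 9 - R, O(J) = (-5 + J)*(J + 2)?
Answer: 1119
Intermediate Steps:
O(J) = (-5 + J)*(2 + J)
(18 + N(O(5)))² - -13/(-15)*25*(-18) = (18 + (9 - (-10 + 5² - 3*5)))² - -13/(-15)*25*(-18) = (18 + (9 - (-10 + 25 - 15)))² - -13*(-1/15)*25*(-18) = (18 + (9 - 1*0))² - (13/15)*25*(-18) = (18 + (9 + 0))² - 65*(-18)/3 = (18 + 9)² - 1*(-390) = 27² + 390 = 729 + 390 = 1119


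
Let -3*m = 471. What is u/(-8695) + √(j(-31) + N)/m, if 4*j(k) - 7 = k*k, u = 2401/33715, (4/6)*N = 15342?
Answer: -2401/293151925 - √23255/157 ≈ -0.97132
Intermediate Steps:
N = 23013 (N = (3/2)*15342 = 23013)
u = 2401/33715 (u = 2401*(1/33715) = 2401/33715 ≈ 0.071215)
j(k) = 7/4 + k²/4 (j(k) = 7/4 + (k*k)/4 = 7/4 + k²/4)
m = -157 (m = -⅓*471 = -157)
u/(-8695) + √(j(-31) + N)/m = (2401/33715)/(-8695) + √((7/4 + (¼)*(-31)²) + 23013)/(-157) = (2401/33715)*(-1/8695) + √((7/4 + (¼)*961) + 23013)*(-1/157) = -2401/293151925 + √((7/4 + 961/4) + 23013)*(-1/157) = -2401/293151925 + √(242 + 23013)*(-1/157) = -2401/293151925 + √23255*(-1/157) = -2401/293151925 - √23255/157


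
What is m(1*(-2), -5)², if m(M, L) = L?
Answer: 25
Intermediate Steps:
m(1*(-2), -5)² = (-5)² = 25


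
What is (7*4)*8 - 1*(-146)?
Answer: 370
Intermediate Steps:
(7*4)*8 - 1*(-146) = 28*8 + 146 = 224 + 146 = 370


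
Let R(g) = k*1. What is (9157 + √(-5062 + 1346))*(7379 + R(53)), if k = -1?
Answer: 67560346 + 14756*I*√929 ≈ 6.756e+7 + 4.4976e+5*I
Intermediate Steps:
R(g) = -1 (R(g) = -1*1 = -1)
(9157 + √(-5062 + 1346))*(7379 + R(53)) = (9157 + √(-5062 + 1346))*(7379 - 1) = (9157 + √(-3716))*7378 = (9157 + 2*I*√929)*7378 = 67560346 + 14756*I*√929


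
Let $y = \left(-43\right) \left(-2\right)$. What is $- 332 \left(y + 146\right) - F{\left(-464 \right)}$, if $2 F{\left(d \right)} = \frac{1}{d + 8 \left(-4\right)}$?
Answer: $- \frac{76407807}{992} \approx -77024.0$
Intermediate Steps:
$y = 86$
$F{\left(d \right)} = \frac{1}{2 \left(-32 + d\right)}$ ($F{\left(d \right)} = \frac{1}{2 \left(d + 8 \left(-4\right)\right)} = \frac{1}{2 \left(d - 32\right)} = \frac{1}{2 \left(-32 + d\right)}$)
$- 332 \left(y + 146\right) - F{\left(-464 \right)} = - 332 \left(86 + 146\right) - \frac{1}{2 \left(-32 - 464\right)} = \left(-332\right) 232 - \frac{1}{2 \left(-496\right)} = -77024 - \frac{1}{2} \left(- \frac{1}{496}\right) = -77024 - - \frac{1}{992} = -77024 + \frac{1}{992} = - \frac{76407807}{992}$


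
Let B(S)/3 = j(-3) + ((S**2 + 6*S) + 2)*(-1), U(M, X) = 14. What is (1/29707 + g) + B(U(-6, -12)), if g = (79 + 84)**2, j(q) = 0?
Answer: 764153162/29707 ≈ 25723.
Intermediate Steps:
g = 26569 (g = 163**2 = 26569)
B(S) = -6 - 18*S - 3*S**2 (B(S) = 3*(0 + ((S**2 + 6*S) + 2)*(-1)) = 3*(0 + (2 + S**2 + 6*S)*(-1)) = 3*(0 + (-2 - S**2 - 6*S)) = 3*(-2 - S**2 - 6*S) = -6 - 18*S - 3*S**2)
(1/29707 + g) + B(U(-6, -12)) = (1/29707 + 26569) + (-6 - 18*14 - 3*14**2) = (1/29707 + 26569) + (-6 - 252 - 3*196) = 789285284/29707 + (-6 - 252 - 588) = 789285284/29707 - 846 = 764153162/29707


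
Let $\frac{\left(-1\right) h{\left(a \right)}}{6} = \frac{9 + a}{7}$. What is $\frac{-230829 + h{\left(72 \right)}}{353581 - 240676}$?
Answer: $- \frac{538763}{263445} \approx -2.0451$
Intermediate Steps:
$h{\left(a \right)} = - \frac{54}{7} - \frac{6 a}{7}$ ($h{\left(a \right)} = - 6 \frac{9 + a}{7} = - 6 \left(9 + a\right) \frac{1}{7} = - 6 \left(\frac{9}{7} + \frac{a}{7}\right) = - \frac{54}{7} - \frac{6 a}{7}$)
$\frac{-230829 + h{\left(72 \right)}}{353581 - 240676} = \frac{-230829 - \frac{486}{7}}{353581 - 240676} = \frac{-230829 - \frac{486}{7}}{112905} = \left(-230829 - \frac{486}{7}\right) \frac{1}{112905} = \left(- \frac{1616289}{7}\right) \frac{1}{112905} = - \frac{538763}{263445}$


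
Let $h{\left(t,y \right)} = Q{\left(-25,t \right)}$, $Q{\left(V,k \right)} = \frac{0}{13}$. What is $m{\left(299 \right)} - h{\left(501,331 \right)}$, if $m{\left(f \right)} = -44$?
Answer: $-44$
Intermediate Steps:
$Q{\left(V,k \right)} = 0$ ($Q{\left(V,k \right)} = 0 \cdot \frac{1}{13} = 0$)
$h{\left(t,y \right)} = 0$
$m{\left(299 \right)} - h{\left(501,331 \right)} = -44 - 0 = -44 + 0 = -44$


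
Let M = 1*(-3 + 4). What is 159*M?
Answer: 159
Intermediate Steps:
M = 1 (M = 1*1 = 1)
159*M = 159*1 = 159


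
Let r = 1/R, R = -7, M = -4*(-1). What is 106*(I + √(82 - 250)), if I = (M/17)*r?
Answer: -424/119 + 212*I*√42 ≈ -3.563 + 1373.9*I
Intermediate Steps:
M = 4
r = -⅐ (r = 1/(-7) = -⅐ ≈ -0.14286)
I = -4/119 (I = (4/17)*(-⅐) = -4/119 ≈ -0.033613)
106*(I + √(82 - 250)) = 106*(-4/119 + √(82 - 250)) = 106*(-4/119 + √(-168)) = 106*(-4/119 + 2*I*√42) = -424/119 + 212*I*√42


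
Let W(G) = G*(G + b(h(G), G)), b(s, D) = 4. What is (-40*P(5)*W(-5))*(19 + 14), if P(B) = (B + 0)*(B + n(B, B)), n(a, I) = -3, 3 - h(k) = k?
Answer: -66000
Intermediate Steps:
h(k) = 3 - k
W(G) = G*(4 + G) (W(G) = G*(G + 4) = G*(4 + G))
P(B) = B*(-3 + B) (P(B) = (B + 0)*(B - 3) = B*(-3 + B))
(-40*P(5)*W(-5))*(19 + 14) = (-40*5*(-3 + 5)*(-5*(4 - 5)))*(19 + 14) = -40*5*2*(-5*(-1))*33 = -400*5*33 = -40*50*33 = -2000*33 = -66000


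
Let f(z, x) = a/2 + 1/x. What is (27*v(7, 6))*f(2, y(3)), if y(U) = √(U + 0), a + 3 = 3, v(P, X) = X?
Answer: 54*√3 ≈ 93.531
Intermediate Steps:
a = 0 (a = -3 + 3 = 0)
y(U) = √U
f(z, x) = 1/x (f(z, x) = 0/2 + 1/x = 0*(½) + 1/x = 0 + 1/x = 1/x)
(27*v(7, 6))*f(2, y(3)) = (27*6)/(√3) = 162*(√3/3) = 54*√3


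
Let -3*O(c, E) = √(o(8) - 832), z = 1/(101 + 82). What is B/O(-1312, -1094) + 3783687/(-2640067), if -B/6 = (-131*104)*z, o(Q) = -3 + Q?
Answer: -3783687/2640067 + 81744*I*√827/50447 ≈ -1.4332 + 46.599*I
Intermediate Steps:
z = 1/183 ≈ 0.0054645
O(c, E) = -I*√827/3 (O(c, E) = -√((-3 + 8) - 832)/3 = -√(5 - 832)/3 = -I*√827/3)
B = 27248/61 (B = -6*(-131*104)/183 = -(-81744)/183 = -6*(-13624/183) = 27248/61 ≈ 446.69)
B/O(-1312, -1094) + 3783687/(-2640067) = 27248/(61*((-I*√827/3))) + 3783687/(-2640067) = 27248*(3*I*√827/827)/61 + 3783687*(-1/2640067) = 81744*I*√827/50447 - 3783687/2640067 = -3783687/2640067 + 81744*I*√827/50447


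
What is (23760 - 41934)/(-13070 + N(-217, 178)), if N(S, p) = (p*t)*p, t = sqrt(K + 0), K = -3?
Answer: 4567965/61201009 + 11073558*I*sqrt(3)/61201009 ≈ 0.074639 + 0.31339*I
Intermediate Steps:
t = I*sqrt(3) (t = sqrt(-3 + 0) = sqrt(-3) = I*sqrt(3) ≈ 1.732*I)
N(S, p) = I*sqrt(3)*p**2 (N(S, p) = (p*(I*sqrt(3)))*p = (I*p*sqrt(3))*p = I*sqrt(3)*p**2)
(23760 - 41934)/(-13070 + N(-217, 178)) = (23760 - 41934)/(-13070 + I*sqrt(3)*178**2) = -18174/(-13070 + I*sqrt(3)*31684) = -18174/(-13070 + 31684*I*sqrt(3))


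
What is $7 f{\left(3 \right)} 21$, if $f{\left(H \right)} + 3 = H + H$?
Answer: $441$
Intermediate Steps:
$f{\left(H \right)} = -3 + 2 H$ ($f{\left(H \right)} = -3 + \left(H + H\right) = -3 + 2 H$)
$7 f{\left(3 \right)} 21 = 7 \left(-3 + 2 \cdot 3\right) 21 = 7 \left(-3 + 6\right) 21 = 7 \cdot 3 \cdot 21 = 21 \cdot 21 = 441$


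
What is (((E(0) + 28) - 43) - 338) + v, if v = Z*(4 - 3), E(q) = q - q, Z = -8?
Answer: -361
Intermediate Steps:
E(q) = 0
v = -8 (v = -8*(4 - 3) = -8*1 = -8)
(((E(0) + 28) - 43) - 338) + v = (((0 + 28) - 43) - 338) - 8 = ((28 - 43) - 338) - 8 = (-15 - 338) - 8 = -353 - 8 = -361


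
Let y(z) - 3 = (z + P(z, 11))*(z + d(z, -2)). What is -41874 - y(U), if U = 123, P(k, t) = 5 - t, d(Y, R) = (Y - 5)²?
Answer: -1685376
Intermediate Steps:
d(Y, R) = (-5 + Y)²
y(z) = 3 + (-6 + z)*(z + (-5 + z)²) (y(z) = 3 + (z + (5 - 1*11))*(z + (-5 + z)²) = 3 + (z + (5 - 11))*(z + (-5 + z)²) = 3 + (z - 6)*(z + (-5 + z)²) = 3 + (-6 + z)*(z + (-5 + z)²))
-41874 - y(U) = -41874 - (-147 + 123³ - 15*123² + 79*123) = -41874 - (-147 + 1860867 - 15*15129 + 9717) = -41874 - (-147 + 1860867 - 226935 + 9717) = -41874 - 1*1643502 = -41874 - 1643502 = -1685376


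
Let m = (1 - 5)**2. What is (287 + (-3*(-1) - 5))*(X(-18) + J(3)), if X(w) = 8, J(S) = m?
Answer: 6840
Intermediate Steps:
m = 16 (m = (-4)**2 = 16)
J(S) = 16
(287 + (-3*(-1) - 5))*(X(-18) + J(3)) = (287 + (-3*(-1) - 5))*(8 + 16) = (287 + (3 - 5))*24 = (287 - 2)*24 = 285*24 = 6840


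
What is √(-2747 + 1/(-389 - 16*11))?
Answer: 2*I*√219227910/565 ≈ 52.412*I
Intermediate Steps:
√(-2747 + 1/(-389 - 16*11)) = √(-2747 + 1/(-389 - 176)) = √(-2747 + 1/(-565)) = √(-2747 - 1/565) = √(-1552056/565) = 2*I*√219227910/565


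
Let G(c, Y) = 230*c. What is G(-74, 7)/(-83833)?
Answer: 17020/83833 ≈ 0.20302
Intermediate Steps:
G(-74, 7)/(-83833) = (230*(-74))/(-83833) = -17020*(-1/83833) = 17020/83833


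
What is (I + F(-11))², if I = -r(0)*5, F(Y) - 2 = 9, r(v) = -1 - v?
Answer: 256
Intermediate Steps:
F(Y) = 11 (F(Y) = 2 + 9 = 11)
I = 5 (I = -(-1 - 1*0)*5 = -(-1 + 0)*5 = -1*(-1)*5 = 1*5 = 5)
(I + F(-11))² = (5 + 11)² = 16² = 256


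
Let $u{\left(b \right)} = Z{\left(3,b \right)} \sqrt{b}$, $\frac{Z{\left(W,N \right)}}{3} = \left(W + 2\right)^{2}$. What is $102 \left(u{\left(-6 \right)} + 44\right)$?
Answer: $4488 + 7650 i \sqrt{6} \approx 4488.0 + 18739.0 i$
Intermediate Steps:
$Z{\left(W,N \right)} = 3 \left(2 + W\right)^{2}$ ($Z{\left(W,N \right)} = 3 \left(W + 2\right)^{2} = 3 \left(2 + W\right)^{2}$)
$u{\left(b \right)} = 75 \sqrt{b}$ ($u{\left(b \right)} = 3 \left(2 + 3\right)^{2} \sqrt{b} = 3 \cdot 5^{2} \sqrt{b} = 3 \cdot 25 \sqrt{b} = 75 \sqrt{b}$)
$102 \left(u{\left(-6 \right)} + 44\right) = 102 \left(75 \sqrt{-6} + 44\right) = 102 \left(75 i \sqrt{6} + 44\right) = 102 \left(44 + 75 i \sqrt{6}\right) = 4488 + 7650 i \sqrt{6}$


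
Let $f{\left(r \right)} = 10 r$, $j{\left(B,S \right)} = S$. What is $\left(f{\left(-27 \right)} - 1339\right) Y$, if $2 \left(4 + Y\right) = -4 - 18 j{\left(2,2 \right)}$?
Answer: $38616$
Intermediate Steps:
$Y = -24$ ($Y = -4 + \frac{-4 - 36}{2} = -4 + \frac{1}{2} \left(-40\right) = -4 - 20 = -24$)
$\left(f{\left(-27 \right)} - 1339\right) Y = \left(10 \left(-27\right) - 1339\right) \left(-24\right) = \left(-270 - 1339\right) \left(-24\right) = \left(-1609\right) \left(-24\right) = 38616$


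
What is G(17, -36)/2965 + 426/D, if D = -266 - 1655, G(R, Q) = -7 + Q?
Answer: -1345693/5695765 ≈ -0.23626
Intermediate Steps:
D = -1921
G(17, -36)/2965 + 426/D = (-7 - 36)/2965 + 426/(-1921) = -43*1/2965 + 426*(-1/1921) = -43/2965 - 426/1921 = -1345693/5695765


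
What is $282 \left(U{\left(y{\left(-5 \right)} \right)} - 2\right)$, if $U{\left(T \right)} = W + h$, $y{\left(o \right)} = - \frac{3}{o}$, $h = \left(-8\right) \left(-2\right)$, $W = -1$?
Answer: $3666$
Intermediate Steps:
$h = 16$
$U{\left(T \right)} = 15$ ($U{\left(T \right)} = -1 + 16 = 15$)
$282 \left(U{\left(y{\left(-5 \right)} \right)} - 2\right) = 282 \left(15 - 2\right) = 282 \cdot 13 = 3666$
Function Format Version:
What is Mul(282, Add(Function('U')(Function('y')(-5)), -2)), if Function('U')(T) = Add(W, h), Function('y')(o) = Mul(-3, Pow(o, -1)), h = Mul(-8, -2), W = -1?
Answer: 3666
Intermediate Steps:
h = 16
Function('U')(T) = 15 (Function('U')(T) = Add(-1, 16) = 15)
Mul(282, Add(Function('U')(Function('y')(-5)), -2)) = Mul(282, Add(15, -2)) = Mul(282, 13) = 3666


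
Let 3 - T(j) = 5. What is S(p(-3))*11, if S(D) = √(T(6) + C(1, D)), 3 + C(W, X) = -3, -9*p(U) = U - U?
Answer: 22*I*√2 ≈ 31.113*I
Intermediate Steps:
T(j) = -2 (T(j) = 3 - 1*5 = 3 - 5 = -2)
p(U) = 0 (p(U) = -(U - U)/9 = -⅑*0 = 0)
C(W, X) = -6 (C(W, X) = -3 - 3 = -6)
S(D) = 2*I*√2 (S(D) = √(-2 - 6) = √(-8) = 2*I*√2)
S(p(-3))*11 = (2*I*√2)*11 = 22*I*√2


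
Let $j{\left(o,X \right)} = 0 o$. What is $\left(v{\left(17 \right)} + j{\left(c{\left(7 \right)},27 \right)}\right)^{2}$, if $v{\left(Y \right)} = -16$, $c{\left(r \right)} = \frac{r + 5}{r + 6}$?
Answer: $256$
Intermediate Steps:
$c{\left(r \right)} = \frac{5 + r}{6 + r}$
$j{\left(o,X \right)} = 0$
$\left(v{\left(17 \right)} + j{\left(c{\left(7 \right)},27 \right)}\right)^{2} = \left(-16 + 0\right)^{2} = \left(-16\right)^{2} = 256$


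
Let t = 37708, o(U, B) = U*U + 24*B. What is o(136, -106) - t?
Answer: -21756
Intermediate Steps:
o(U, B) = U**2 + 24*B
o(136, -106) - t = (136**2 + 24*(-106)) - 1*37708 = (18496 - 2544) - 37708 = 15952 - 37708 = -21756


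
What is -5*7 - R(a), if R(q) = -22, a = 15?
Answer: -13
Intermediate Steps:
-5*7 - R(a) = -5*7 - 1*(-22) = -35 + 22 = -13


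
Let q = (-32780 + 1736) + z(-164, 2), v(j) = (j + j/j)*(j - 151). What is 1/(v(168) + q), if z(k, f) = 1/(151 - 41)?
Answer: -110/3098809 ≈ -3.5497e-5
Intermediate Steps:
v(j) = (1 + j)*(-151 + j) (v(j) = (j + 1)*(-151 + j) = (1 + j)*(-151 + j))
z(k, f) = 1/110
q = -3414839/110 (q = (-32780 + 1736) + 1/110 = -31044 + 1/110 = -3414839/110 ≈ -31044.)
1/(v(168) + q) = 1/((-151 + 168**2 - 150*168) - 3414839/110) = 1/((-151 + 28224 - 25200) - 3414839/110) = 1/(2873 - 3414839/110) = 1/(-3098809/110) = -110/3098809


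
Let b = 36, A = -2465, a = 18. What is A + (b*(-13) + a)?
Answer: -2915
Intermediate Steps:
A + (b*(-13) + a) = -2465 + (36*(-13) + 18) = -2465 + (-468 + 18) = -2465 - 450 = -2915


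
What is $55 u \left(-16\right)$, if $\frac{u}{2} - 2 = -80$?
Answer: $137280$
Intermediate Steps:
$u = -156$ ($u = 4 + 2 \left(-80\right) = 4 - 160 = -156$)
$55 u \left(-16\right) = 55 \left(-156\right) \left(-16\right) = \left(-8580\right) \left(-16\right) = 137280$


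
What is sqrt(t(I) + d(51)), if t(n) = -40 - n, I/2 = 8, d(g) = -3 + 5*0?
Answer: I*sqrt(59) ≈ 7.6811*I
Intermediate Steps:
d(g) = -3 (d(g) = -3 + 0 = -3)
I = 16 (I = 2*8 = 16)
sqrt(t(I) + d(51)) = sqrt((-40 - 1*16) - 3) = sqrt((-40 - 16) - 3) = sqrt(-56 - 3) = sqrt(-59) = I*sqrt(59)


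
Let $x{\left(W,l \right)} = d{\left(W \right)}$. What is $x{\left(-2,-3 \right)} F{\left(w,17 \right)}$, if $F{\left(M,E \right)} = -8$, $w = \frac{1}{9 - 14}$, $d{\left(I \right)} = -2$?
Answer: $16$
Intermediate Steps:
$x{\left(W,l \right)} = -2$
$w = - \frac{1}{5}$ ($w = \frac{1}{-5} = - \frac{1}{5} \approx -0.2$)
$x{\left(-2,-3 \right)} F{\left(w,17 \right)} = \left(-2\right) \left(-8\right) = 16$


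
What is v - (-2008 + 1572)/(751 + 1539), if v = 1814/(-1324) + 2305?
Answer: 1746272751/757990 ≈ 2303.8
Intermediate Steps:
v = 1525003/662 (v = 1814*(-1/1324) + 2305 = -907/662 + 2305 = 1525003/662 ≈ 2303.6)
v - (-2008 + 1572)/(751 + 1539) = 1525003/662 - (-2008 + 1572)/(751 + 1539) = 1525003/662 - (-436)/2290 = 1525003/662 - 1*(-218/1145) = 1525003/662 + 218/1145 = 1746272751/757990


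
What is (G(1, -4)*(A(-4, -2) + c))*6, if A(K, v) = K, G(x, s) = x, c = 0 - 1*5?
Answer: -54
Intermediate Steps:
c = -5 (c = 0 - 5 = -5)
(G(1, -4)*(A(-4, -2) + c))*6 = (1*(-4 - 5))*6 = (1*(-9))*6 = -9*6 = -54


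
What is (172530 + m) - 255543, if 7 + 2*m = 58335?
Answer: -53849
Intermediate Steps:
m = 29164 (m = -7/2 + (½)*58335 = -7/2 + 58335/2 = 29164)
(172530 + m) - 255543 = (172530 + 29164) - 255543 = 201694 - 255543 = -53849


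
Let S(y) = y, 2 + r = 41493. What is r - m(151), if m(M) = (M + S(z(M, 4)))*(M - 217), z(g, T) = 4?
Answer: 51721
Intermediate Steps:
r = 41491 (r = -2 + 41493 = 41491)
m(M) = (-217 + M)*(4 + M) (m(M) = (M + 4)*(M - 217) = (4 + M)*(-217 + M) = (-217 + M)*(4 + M))
r - m(151) = 41491 - (-868 + 151² - 213*151) = 41491 - (-868 + 22801 - 32163) = 41491 - 1*(-10230) = 41491 + 10230 = 51721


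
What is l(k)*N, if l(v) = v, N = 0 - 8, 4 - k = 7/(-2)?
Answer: -60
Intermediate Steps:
k = 15/2 (k = 4 - 7/(-2) = 4 - 7*(-1)/2 = 4 - 1*(-7/2) = 4 + 7/2 = 15/2 ≈ 7.5000)
N = -8
l(k)*N = (15/2)*(-8) = -60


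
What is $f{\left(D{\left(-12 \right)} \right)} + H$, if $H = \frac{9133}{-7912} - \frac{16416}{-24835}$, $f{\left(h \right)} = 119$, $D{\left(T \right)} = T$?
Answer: $\frac{23285913217}{196494520} \approx 118.51$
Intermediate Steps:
$H = - \frac{96934663}{196494520}$ ($H = 9133 \left(- \frac{1}{7912}\right) - - \frac{16416}{24835} = - \frac{9133}{7912} + \frac{16416}{24835} = - \frac{96934663}{196494520} \approx -0.49332$)
$f{\left(D{\left(-12 \right)} \right)} + H = 119 - \frac{96934663}{196494520} = \frac{23285913217}{196494520}$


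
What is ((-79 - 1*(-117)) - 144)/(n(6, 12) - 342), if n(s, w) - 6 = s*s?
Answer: 53/150 ≈ 0.35333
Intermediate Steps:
n(s, w) = 6 + s² (n(s, w) = 6 + s*s = 6 + s²)
((-79 - 1*(-117)) - 144)/(n(6, 12) - 342) = ((-79 - 1*(-117)) - 144)/((6 + 6²) - 342) = ((-79 + 117) - 144)/((6 + 36) - 342) = (38 - 144)/(42 - 342) = -106/(-300) = -106*(-1/300) = 53/150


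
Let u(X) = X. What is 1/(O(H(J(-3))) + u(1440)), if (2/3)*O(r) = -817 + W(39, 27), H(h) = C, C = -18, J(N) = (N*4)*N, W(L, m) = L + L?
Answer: 2/663 ≈ 0.0030166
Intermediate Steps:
W(L, m) = 2*L
J(N) = 4*N² (J(N) = (4*N)*N = 4*N²)
H(h) = -18
O(r) = -2217/2 (O(r) = 3*(-817 + 2*39)/2 = 3*(-817 + 78)/2 = (3/2)*(-739) = -2217/2)
1/(O(H(J(-3))) + u(1440)) = 1/(-2217/2 + 1440) = 1/(663/2) = 2/663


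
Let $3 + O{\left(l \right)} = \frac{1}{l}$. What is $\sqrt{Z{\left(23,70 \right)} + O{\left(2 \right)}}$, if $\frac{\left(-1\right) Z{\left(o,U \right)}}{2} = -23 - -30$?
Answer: $\frac{i \sqrt{66}}{2} \approx 4.062 i$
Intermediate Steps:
$O{\left(l \right)} = -3 + \frac{1}{l}$
$Z{\left(o,U \right)} = -14$ ($Z{\left(o,U \right)} = - 2 \left(-23 - -30\right) = - 2 \left(-23 + 30\right) = \left(-2\right) 7 = -14$)
$\sqrt{Z{\left(23,70 \right)} + O{\left(2 \right)}} = \sqrt{-14 - \left(3 - \frac{1}{2}\right)} = \sqrt{-14 + \left(-3 + \frac{1}{2}\right)} = \sqrt{-14 - \frac{5}{2}} = \sqrt{- \frac{33}{2}} = \frac{i \sqrt{66}}{2}$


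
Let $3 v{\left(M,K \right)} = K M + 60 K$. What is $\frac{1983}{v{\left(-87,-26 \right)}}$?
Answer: $\frac{661}{78} \approx 8.4744$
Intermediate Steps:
$v{\left(M,K \right)} = 20 K + \frac{K M}{3}$ ($v{\left(M,K \right)} = \frac{K M + 60 K}{3} = \frac{60 K + K M}{3} = 20 K + \frac{K M}{3}$)
$\frac{1983}{v{\left(-87,-26 \right)}} = \frac{1983}{\frac{1}{3} \left(-26\right) \left(60 - 87\right)} = \frac{1983}{\frac{1}{3} \left(-26\right) \left(-27\right)} = \frac{1983}{234} = 1983 \cdot \frac{1}{234} = \frac{661}{78}$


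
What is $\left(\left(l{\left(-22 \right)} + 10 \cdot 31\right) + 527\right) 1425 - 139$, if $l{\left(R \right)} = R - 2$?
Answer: $1158386$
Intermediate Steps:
$l{\left(R \right)} = -2 + R$
$\left(\left(l{\left(-22 \right)} + 10 \cdot 31\right) + 527\right) 1425 - 139 = \left(\left(\left(-2 - 22\right) + 10 \cdot 31\right) + 527\right) 1425 - 139 = \left(\left(-24 + 310\right) + 527\right) 1425 - 139 = \left(286 + 527\right) 1425 - 139 = 813 \cdot 1425 - 139 = 1158525 - 139 = 1158386$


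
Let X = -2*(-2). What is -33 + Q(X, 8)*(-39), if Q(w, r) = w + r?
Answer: -501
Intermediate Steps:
X = 4
Q(w, r) = r + w
-33 + Q(X, 8)*(-39) = -33 + (8 + 4)*(-39) = -33 + 12*(-39) = -33 - 468 = -501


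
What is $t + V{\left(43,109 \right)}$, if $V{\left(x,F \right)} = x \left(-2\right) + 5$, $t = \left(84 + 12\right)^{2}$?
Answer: $9135$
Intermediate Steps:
$t = 9216$ ($t = 96^{2} = 9216$)
$V{\left(x,F \right)} = 5 - 2 x$ ($V{\left(x,F \right)} = - 2 x + 5 = 5 - 2 x$)
$t + V{\left(43,109 \right)} = 9216 + \left(5 - 86\right) = 9216 - 81 = 9135$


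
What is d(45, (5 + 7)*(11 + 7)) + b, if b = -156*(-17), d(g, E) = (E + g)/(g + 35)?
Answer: 212421/80 ≈ 2655.3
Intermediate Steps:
d(g, E) = (E + g)/(35 + g)
b = 2652
d(45, (5 + 7)*(11 + 7)) + b = ((5 + 7)*(11 + 7) + 45)/(35 + 45) + 2652 = (12*18 + 45)/80 + 2652 = (216 + 45)/80 + 2652 = (1/80)*261 + 2652 = 261/80 + 2652 = 212421/80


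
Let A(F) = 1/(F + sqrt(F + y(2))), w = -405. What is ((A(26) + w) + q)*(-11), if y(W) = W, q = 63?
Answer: 1218745/324 + 11*sqrt(7)/324 ≈ 3761.6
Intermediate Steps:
A(F) = 1/(F + sqrt(2 + F)) (A(F) = 1/(F + sqrt(F + 2)) = 1/(F + sqrt(2 + F)))
((A(26) + w) + q)*(-11) = ((1/(26 + sqrt(2 + 26)) - 405) + 63)*(-11) = ((1/(26 + sqrt(28)) - 405) + 63)*(-11) = ((1/(26 + 2*sqrt(7)) - 405) + 63)*(-11) = ((-405 + 1/(26 + 2*sqrt(7))) + 63)*(-11) = (-342 + 1/(26 + 2*sqrt(7)))*(-11) = 3762 - 11/(26 + 2*sqrt(7))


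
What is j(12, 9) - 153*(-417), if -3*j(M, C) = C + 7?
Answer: 191387/3 ≈ 63796.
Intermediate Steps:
j(M, C) = -7/3 - C/3 (j(M, C) = -(C + 7)/3 = -(7 + C)/3 = -7/3 - C/3)
j(12, 9) - 153*(-417) = (-7/3 - ⅓*9) - 153*(-417) = (-7/3 - 3) + 63801 = -16/3 + 63801 = 191387/3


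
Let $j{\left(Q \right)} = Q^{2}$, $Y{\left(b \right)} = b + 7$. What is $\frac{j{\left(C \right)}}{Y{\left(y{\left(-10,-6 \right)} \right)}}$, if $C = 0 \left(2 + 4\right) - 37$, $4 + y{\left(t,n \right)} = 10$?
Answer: $\frac{1369}{13} \approx 105.31$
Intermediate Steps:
$y{\left(t,n \right)} = 6$ ($y{\left(t,n \right)} = -4 + 10 = 6$)
$Y{\left(b \right)} = 7 + b$
$C = -37$ ($C = 0 \cdot 6 - 37 = 0 - 37 = -37$)
$\frac{j{\left(C \right)}}{Y{\left(y{\left(-10,-6 \right)} \right)}} = \frac{\left(-37\right)^{2}}{7 + 6} = \frac{1369}{13}$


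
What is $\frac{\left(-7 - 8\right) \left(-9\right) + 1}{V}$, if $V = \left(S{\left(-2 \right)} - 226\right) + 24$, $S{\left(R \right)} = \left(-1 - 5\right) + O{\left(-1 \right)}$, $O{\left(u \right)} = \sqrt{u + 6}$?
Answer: $- \frac{28288}{43259} - \frac{136 \sqrt{5}}{43259} \approx -0.66095$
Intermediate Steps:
$O{\left(u \right)} = \sqrt{6 + u}$
$S{\left(R \right)} = -6 + \sqrt{5}$ ($S{\left(R \right)} = \left(-1 - 5\right) + \sqrt{6 - 1} = -6 + \sqrt{5}$)
$V = -208 + \sqrt{5}$ ($V = \left(\left(-6 + \sqrt{5}\right) - 226\right) + 24 = \left(-232 + \sqrt{5}\right) + 24 = -208 + \sqrt{5} \approx -205.76$)
$\frac{\left(-7 - 8\right) \left(-9\right) + 1}{V} = \frac{\left(-7 - 8\right) \left(-9\right) + 1}{-208 + \sqrt{5}} = \frac{\left(-15\right) \left(-9\right) + 1}{-208 + \sqrt{5}} = \frac{135 + 1}{-208 + \sqrt{5}} = \frac{136}{-208 + \sqrt{5}}$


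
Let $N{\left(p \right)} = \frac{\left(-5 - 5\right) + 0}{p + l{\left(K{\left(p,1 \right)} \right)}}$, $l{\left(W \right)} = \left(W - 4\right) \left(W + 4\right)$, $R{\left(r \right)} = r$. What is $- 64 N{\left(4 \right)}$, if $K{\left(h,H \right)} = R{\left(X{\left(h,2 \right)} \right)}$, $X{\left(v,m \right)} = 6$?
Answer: $\frac{80}{3} \approx 26.667$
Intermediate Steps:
$K{\left(h,H \right)} = 6$
$l{\left(W \right)} = \left(-4 + W\right) \left(4 + W\right)$
$N{\left(p \right)} = - \frac{10}{20 + p}$ ($N{\left(p \right)} = \frac{\left(-5 - 5\right) + 0}{p - \left(16 - 6^{2}\right)} = \frac{-10 + 0}{p + \left(-16 + 36\right)} = - \frac{10}{p + 20} = - \frac{10}{20 + p}$)
$- 64 N{\left(4 \right)} = - 64 \left(- \frac{10}{20 + 4}\right) = - 64 \left(- \frac{10}{24}\right) = - 64 \left(\left(-10\right) \frac{1}{24}\right) = \left(-64\right) \left(- \frac{5}{12}\right) = \frac{80}{3}$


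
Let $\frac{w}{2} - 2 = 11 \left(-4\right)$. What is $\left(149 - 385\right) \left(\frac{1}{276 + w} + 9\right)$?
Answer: $- \frac{102011}{48} \approx -2125.2$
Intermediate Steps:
$w = -84$ ($w = 4 + 2 \cdot 11 \left(-4\right) = 4 + 2 \left(-44\right) = 4 - 88 = -84$)
$\left(149 - 385\right) \left(\frac{1}{276 + w} + 9\right) = \left(149 - 385\right) \left(\frac{1}{276 - 84} + 9\right) = - 236 \left(\frac{1}{192} + 9\right) = \left(-236\right) \frac{1729}{192} = - \frac{102011}{48}$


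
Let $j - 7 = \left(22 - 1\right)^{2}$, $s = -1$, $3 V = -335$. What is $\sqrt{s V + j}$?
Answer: $\frac{\sqrt{5037}}{3} \approx 23.657$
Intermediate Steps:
$V = - \frac{335}{3}$ ($V = \frac{1}{3} \left(-335\right) = - \frac{335}{3} \approx -111.67$)
$j = 448$ ($j = 7 + \left(22 - 1\right)^{2} = 7 + 21^{2} = 7 + 441 = 448$)
$\sqrt{s V + j} = \sqrt{\left(-1\right) \left(- \frac{335}{3}\right) + 448} = \sqrt{\frac{335}{3} + 448} = \sqrt{\frac{1679}{3}} = \frac{\sqrt{5037}}{3}$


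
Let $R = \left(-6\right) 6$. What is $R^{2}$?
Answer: $1296$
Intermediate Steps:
$R = -36$
$R^{2} = \left(-36\right)^{2} = 1296$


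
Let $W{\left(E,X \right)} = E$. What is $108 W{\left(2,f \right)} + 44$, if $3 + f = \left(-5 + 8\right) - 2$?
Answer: $260$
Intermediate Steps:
$f = -2$ ($f = -3 + \left(\left(-5 + 8\right) - 2\right) = -3 + \left(3 - 2\right) = -3 + 1 = -2$)
$108 W{\left(2,f \right)} + 44 = 108 \cdot 2 + 44 = 216 + 44 = 260$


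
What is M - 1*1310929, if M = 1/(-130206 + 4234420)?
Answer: -5380333154805/4104214 ≈ -1.3109e+6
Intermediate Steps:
M = 1/4104214 ≈ 2.4365e-7
M - 1*1310929 = 1/4104214 - 1*1310929 = 1/4104214 - 1310929 = -5380333154805/4104214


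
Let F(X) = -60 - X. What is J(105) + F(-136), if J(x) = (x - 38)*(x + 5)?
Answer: 7446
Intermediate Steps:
J(x) = (-38 + x)*(5 + x)
J(105) + F(-136) = (-190 + 105**2 - 33*105) + (-60 - 1*(-136)) = (-190 + 11025 - 3465) + (-60 + 136) = 7370 + 76 = 7446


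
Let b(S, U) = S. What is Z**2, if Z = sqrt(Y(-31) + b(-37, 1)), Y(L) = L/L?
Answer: -36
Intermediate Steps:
Y(L) = 1
Z = 6*I (Z = sqrt(1 - 37) = sqrt(-36) = 6*I ≈ 6.0*I)
Z**2 = (6*I)**2 = -36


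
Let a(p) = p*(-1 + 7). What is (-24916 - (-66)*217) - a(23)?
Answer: -10732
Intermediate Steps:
a(p) = 6*p (a(p) = p*6 = 6*p)
(-24916 - (-66)*217) - a(23) = (-24916 - (-66)*217) - 6*23 = (-24916 - 1*(-14322)) - 1*138 = (-24916 + 14322) - 138 = -10594 - 138 = -10732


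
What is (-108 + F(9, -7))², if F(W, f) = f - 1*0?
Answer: 13225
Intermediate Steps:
F(W, f) = f (F(W, f) = f + 0 = f)
(-108 + F(9, -7))² = (-108 - 7)² = (-115)² = 13225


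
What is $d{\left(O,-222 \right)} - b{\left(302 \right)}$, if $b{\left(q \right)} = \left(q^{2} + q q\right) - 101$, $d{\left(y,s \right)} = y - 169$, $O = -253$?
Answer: $-182729$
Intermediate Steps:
$d{\left(y,s \right)} = -169 + y$
$b{\left(q \right)} = -101 + 2 q^{2}$ ($b{\left(q \right)} = \left(q^{2} + q^{2}\right) - 101 = 2 q^{2} - 101 = -101 + 2 q^{2}$)
$d{\left(O,-222 \right)} - b{\left(302 \right)} = \left(-169 - 253\right) - \left(-101 + 2 \cdot 302^{2}\right) = -422 - \left(-101 + 2 \cdot 91204\right) = -422 - \left(-101 + 182408\right) = -422 - 182307 = -182729$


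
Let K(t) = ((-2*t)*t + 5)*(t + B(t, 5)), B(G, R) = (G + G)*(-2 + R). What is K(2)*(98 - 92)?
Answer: -252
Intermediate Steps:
B(G, R) = 2*G*(-2 + R) (B(G, R) = (2*G)*(-2 + R) = 2*G*(-2 + R))
K(t) = 7*t*(5 - 2*t²) (K(t) = ((-2*t)*t + 5)*(t + 2*t*(-2 + 5)) = (-2*t² + 5)*(t + 2*t*3) = (5 - 2*t²)*(t + 6*t) = (5 - 2*t²)*(7*t) = 7*t*(5 - 2*t²))
K(2)*(98 - 92) = (-14*2³ + 35*2)*(98 - 92) = (-14*8 + 70)*6 = (-112 + 70)*6 = -42*6 = -252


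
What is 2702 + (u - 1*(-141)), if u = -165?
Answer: 2678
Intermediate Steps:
2702 + (u - 1*(-141)) = 2702 + (-165 - 1*(-141)) = 2702 + (-165 + 141) = 2702 - 24 = 2678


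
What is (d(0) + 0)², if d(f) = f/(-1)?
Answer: 0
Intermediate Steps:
d(f) = -f (d(f) = f*(-1) = -f)
(d(0) + 0)² = (-1*0 + 0)² = (0 + 0)² = 0² = 0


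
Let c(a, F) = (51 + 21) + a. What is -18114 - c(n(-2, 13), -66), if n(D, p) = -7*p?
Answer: -18095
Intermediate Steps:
c(a, F) = 72 + a
-18114 - c(n(-2, 13), -66) = -18114 - (72 - 7*13) = -18114 - (72 - 91) = -18114 - 1*(-19) = -18114 + 19 = -18095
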